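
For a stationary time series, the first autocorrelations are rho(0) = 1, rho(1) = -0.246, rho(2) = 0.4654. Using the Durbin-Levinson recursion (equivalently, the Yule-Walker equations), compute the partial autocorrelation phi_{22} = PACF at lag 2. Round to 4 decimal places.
\phi_{22} = 0.4310

The PACF at lag k is phi_{kk}, the last component of the solution
to the Yule-Walker system G_k phi = r_k where
  (G_k)_{ij} = rho(|i - j|), (r_k)_i = rho(i), i,j = 1..k.
Equivalently, Durbin-Levinson gives phi_{kk} iteratively:
  phi_{11} = rho(1)
  phi_{kk} = [rho(k) - sum_{j=1..k-1} phi_{k-1,j} rho(k-j)]
            / [1 - sum_{j=1..k-1} phi_{k-1,j} rho(j)],
  phi_{k,j} = phi_{k-1,j} - phi_{kk} phi_{k-1,k-j},  j = 1..k-1.
Step k = 1:
  phi_11 = rho(1) = -0.246.
Step k = 2:
  phi_22 = [rho(2) - phi_11 rho(1)] / [1 - phi_11 rho(1)] = [0.4654 - (-0.246)(-0.246)] / [1 - (-0.246)(-0.246)]
         = 0.404884 / 0.939484 = 0.431.
Therefore phi_{22} = 0.4310.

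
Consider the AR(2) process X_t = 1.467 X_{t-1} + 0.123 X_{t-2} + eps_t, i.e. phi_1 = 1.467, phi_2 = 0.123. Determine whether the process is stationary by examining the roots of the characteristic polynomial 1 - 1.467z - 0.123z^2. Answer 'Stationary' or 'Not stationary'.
\text{Not stationary}

The AR(p) characteristic polynomial is P(z) = 1 - 1.467z - 0.123z^2.
Stationarity requires all roots to lie outside the unit circle, i.e. |z| > 1 for every root.
Set 1 + (-1.467) z + (-0.123) z^2 = 0, i.e. a z^2 + b z + c = 0 with a = -0.123, b = -1.467, c = 1.
Discriminant D = b^2 - 4ac = (-1.467)^2 - 4*(-0.123)*1 = 2.152089 - (-0.492) = 2.644089.
D >= 0, so the roots are real: z = (-b +/- sqrt(D)) / (2a) = (1.467 +/- 1.626065) / (-0.246).
  z_1 = (1.467 + 1.626065) / (-0.246) = -12.5734,   |z_1| = 12.5734.
  z_2 = (1.467 - 1.626065) / (-0.246) = 0.6466,   |z_2| = 0.6466.
Moduli of all roots: 12.5734, 0.6466.
All moduli strictly greater than 1? No.
Verdict: Not stationary.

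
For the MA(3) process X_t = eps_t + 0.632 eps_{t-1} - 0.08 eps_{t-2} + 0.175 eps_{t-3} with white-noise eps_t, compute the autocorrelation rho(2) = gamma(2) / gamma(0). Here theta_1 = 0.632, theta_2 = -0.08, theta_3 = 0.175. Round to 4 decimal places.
\rho(2) = 0.0213

For an MA(q) process with theta_0 = 1, the autocovariance is
  gamma(k) = sigma^2 * sum_{i=0..q-k} theta_i * theta_{i+k},
and rho(k) = gamma(k) / gamma(0). Sigma^2 cancels.
  numerator   = (1)*(-0.08) + (0.632)*(0.175) = 0.0306.
  denominator = (1)^2 + (0.632)^2 + (-0.08)^2 + (0.175)^2 = 1.436449.
  rho(2) = 0.0306 / 1.436449 = 0.0213.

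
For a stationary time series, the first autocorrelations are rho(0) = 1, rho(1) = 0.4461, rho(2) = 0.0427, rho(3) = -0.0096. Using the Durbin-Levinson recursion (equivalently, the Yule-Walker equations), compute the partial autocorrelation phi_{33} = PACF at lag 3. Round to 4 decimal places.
\phi_{33} = 0.0710

The PACF at lag k is phi_{kk}, the last component of the solution
to the Yule-Walker system G_k phi = r_k where
  (G_k)_{ij} = rho(|i - j|), (r_k)_i = rho(i), i,j = 1..k.
Equivalently, Durbin-Levinson gives phi_{kk} iteratively:
  phi_{11} = rho(1)
  phi_{kk} = [rho(k) - sum_{j=1..k-1} phi_{k-1,j} rho(k-j)]
            / [1 - sum_{j=1..k-1} phi_{k-1,j} rho(j)],
  phi_{k,j} = phi_{k-1,j} - phi_{kk} phi_{k-1,k-j},  j = 1..k-1.
Step k = 1:
  phi_11 = rho(1) = 0.4461.
Step k = 2:
  phi_22 = [rho(2) - phi_11 rho(1)] / [1 - phi_11 rho(1)] = [0.0427 - (0.4461)(0.4461)] / [1 - (0.4461)(0.4461)]
         = -0.15630521 / 0.80099479 = -0.195139.
  Update: phi_21 = phi_11 - phi_22 phi_11 = 0.4461 - (-0.195139)(0.4461) = 0.533151.
Step k = 3:
  phi_33 = [rho(3) - phi_21 rho(2) - phi_22 rho(1)] / [1 - phi_21 rho(1) - phi_22 rho(2)]
    numerator   = -0.0096 - (0.533151)(0.0427) - (-0.195139)(0.4461) = 0.05468588
    denominator = 1 - (0.533151)(0.4461) - (-0.195139)(0.0427) = 0.77049357
  phi_33 = 0.05468588 / 0.77049357 = 0.071.
Therefore phi_{33} = 0.0710.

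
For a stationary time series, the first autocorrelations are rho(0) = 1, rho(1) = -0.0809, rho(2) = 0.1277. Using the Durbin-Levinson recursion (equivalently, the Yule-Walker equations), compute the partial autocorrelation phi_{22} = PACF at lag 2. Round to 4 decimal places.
\phi_{22} = 0.1220

The PACF at lag k is phi_{kk}, the last component of the solution
to the Yule-Walker system G_k phi = r_k where
  (G_k)_{ij} = rho(|i - j|), (r_k)_i = rho(i), i,j = 1..k.
Equivalently, Durbin-Levinson gives phi_{kk} iteratively:
  phi_{11} = rho(1)
  phi_{kk} = [rho(k) - sum_{j=1..k-1} phi_{k-1,j} rho(k-j)]
            / [1 - sum_{j=1..k-1} phi_{k-1,j} rho(j)],
  phi_{k,j} = phi_{k-1,j} - phi_{kk} phi_{k-1,k-j},  j = 1..k-1.
Step k = 1:
  phi_11 = rho(1) = -0.0809.
Step k = 2:
  phi_22 = [rho(2) - phi_11 rho(1)] / [1 - phi_11 rho(1)] = [0.1277 - (-0.0809)(-0.0809)] / [1 - (-0.0809)(-0.0809)]
         = 0.12115519 / 0.99345519 = 0.122.
Therefore phi_{22} = 0.1220.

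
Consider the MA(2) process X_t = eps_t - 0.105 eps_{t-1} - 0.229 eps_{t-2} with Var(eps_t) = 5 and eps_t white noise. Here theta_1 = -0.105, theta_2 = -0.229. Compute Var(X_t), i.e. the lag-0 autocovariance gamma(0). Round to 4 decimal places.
\gamma(0) = 5.3173

For an MA(q) process X_t = eps_t + sum_i theta_i eps_{t-i} with
Var(eps_t) = sigma^2, the variance is
  gamma(0) = sigma^2 * (1 + sum_i theta_i^2).
  sum_i theta_i^2 = (-0.105)^2 + (-0.229)^2 = 0.011025 + 0.052441 = 0.063466.
  gamma(0) = 5 * (1 + 0.063466) = 5 * 1.063466 = 5.31733, which rounds to 5.3173.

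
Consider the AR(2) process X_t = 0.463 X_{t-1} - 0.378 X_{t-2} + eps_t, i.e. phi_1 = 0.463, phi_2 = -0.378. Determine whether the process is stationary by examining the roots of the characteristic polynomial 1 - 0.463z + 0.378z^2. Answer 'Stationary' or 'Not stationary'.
\text{Stationary}

The AR(p) characteristic polynomial is P(z) = 1 - 0.463z + 0.378z^2.
Stationarity requires all roots to lie outside the unit circle, i.e. |z| > 1 for every root.
Set 1 + (-0.463) z + (0.378) z^2 = 0, i.e. a z^2 + b z + c = 0 with a = 0.378, b = -0.463, c = 1.
Discriminant D = b^2 - 4ac = (-0.463)^2 - 4*(0.378)*1 = 0.214369 - (1.512) = -1.297631.
D < 0, so the roots are the complex-conjugate pair z = (-b +/- i sqrt(-D)) / (2a) = 0.6124 +/- 1.5068i.
For a conjugate pair |z|^2 = z * conj(z) = (product of roots) = c/a = 1/(0.378) = 2.645503, so |z| = sqrt(2.645503) = 1.6265 for both roots.
Moduli of all roots: 1.6265, 1.6265.
All moduli strictly greater than 1? Yes.
Verdict: Stationary.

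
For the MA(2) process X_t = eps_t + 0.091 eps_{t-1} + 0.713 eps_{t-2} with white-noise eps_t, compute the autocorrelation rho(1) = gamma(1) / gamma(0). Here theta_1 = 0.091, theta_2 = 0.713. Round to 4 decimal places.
\rho(1) = 0.1028

For an MA(q) process with theta_0 = 1, the autocovariance is
  gamma(k) = sigma^2 * sum_{i=0..q-k} theta_i * theta_{i+k},
and rho(k) = gamma(k) / gamma(0). Sigma^2 cancels.
  numerator   = (1)*(0.091) + (0.091)*(0.713) = 0.155883.
  denominator = (1)^2 + (0.091)^2 + (0.713)^2 = 1.51665.
  rho(1) = 0.155883 / 1.51665 = 0.1028.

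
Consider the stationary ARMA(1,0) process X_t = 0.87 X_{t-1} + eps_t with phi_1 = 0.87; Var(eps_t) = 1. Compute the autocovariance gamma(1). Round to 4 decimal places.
\gamma(1) = 3.5788

Multiply the model equation by X_{t-k} and take expectations. With theta_0 = psi_0 = 1 and psi_j the MA(infinity) weights, this gives
  gamma(k) - sum_i phi_i gamma(k-i) = c_k,
  c_k = sigma^2 * sum_{j=k..q} theta_j psi_{j-k}   (c_k = 0 for k > q),
using gamma(-m) = gamma(m).
Pure AR (q = 0): c_0 = sigma^2 = 1, c_k = 0 for k >= 1.
Equations for k = 0 and k = 1 (AR order 1):
  gamma(0) = phi_1 gamma(1) + c_0
  gamma(1) = phi_1 gamma(0) + c_1
Substituting the second into the first: gamma(0) (1 - phi_1^2) = c_0 + phi_1 c_1, so
  gamma(0) = c_0 / (1 - phi_1^2) = 1 / (1 - (0.87)^2) = 1 / 0.2431 = 4.113534.
  gamma(1) = phi_1 gamma(0) = (0.87)(4.113534) = 3.578774.
Therefore gamma(1) = 3.5788 (to 4 decimal places).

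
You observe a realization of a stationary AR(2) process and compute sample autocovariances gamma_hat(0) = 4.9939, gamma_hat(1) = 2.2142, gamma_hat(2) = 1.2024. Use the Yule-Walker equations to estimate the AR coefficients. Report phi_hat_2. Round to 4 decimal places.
\hat\phi_{2} = 0.0550

The Yule-Walker equations for an AR(p) process read, in matrix form,
  Gamma_p phi = r_p,   with   (Gamma_p)_{ij} = gamma(|i - j|),
                       (r_p)_i = gamma(i),   i,j = 1..p.
Substitute the sample gammas (Toeplitz matrix and right-hand side of size 2):
  Gamma_p = [[4.9939, 2.2142], [2.2142, 4.9939]]
  r_p     = [2.2142, 1.2024]
Written out:
  4.9939 phi_1 + 2.2142 phi_2 = 2.2142
  2.2142 phi_1 + 4.9939 phi_2 = 1.2024
Solve by Cramer's rule:
  det = gamma(0)^2 - gamma(1)^2 = (4.9939)^2 - (2.2142)^2 = 24.93903721 - 4.90268164 = 20.03635557
  phi_hat_1 = [gamma(1) gamma(0) - gamma(1) gamma(2)] / det = [(2.2142)(4.9939) - (2.2142)(1.2024)] / 20.03635557 = 8.3951393 / 20.03635557 = 0.419
  phi_hat_2 = [gamma(0) gamma(2) - gamma(1)^2] / det = [(4.9939)(1.2024) - (2.2142)^2] / 20.03635557 = 1.10198372 / 20.03635557 = 0.055
So phi_hat = [0.4190, 0.0550].
Therefore phi_hat_2 = 0.0550.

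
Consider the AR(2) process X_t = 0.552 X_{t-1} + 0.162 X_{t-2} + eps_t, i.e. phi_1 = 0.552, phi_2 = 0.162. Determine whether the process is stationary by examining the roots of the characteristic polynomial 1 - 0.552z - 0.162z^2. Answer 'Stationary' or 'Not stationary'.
\text{Stationary}

The AR(p) characteristic polynomial is P(z) = 1 - 0.552z - 0.162z^2.
Stationarity requires all roots to lie outside the unit circle, i.e. |z| > 1 for every root.
Set 1 + (-0.552) z + (-0.162) z^2 = 0, i.e. a z^2 + b z + c = 0 with a = -0.162, b = -0.552, c = 1.
Discriminant D = b^2 - 4ac = (-0.552)^2 - 4*(-0.162)*1 = 0.304704 - (-0.648) = 0.952704.
D >= 0, so the roots are real: z = (-b +/- sqrt(D)) / (2a) = (0.552 +/- 0.976066) / (-0.324).
  z_1 = (0.552 + 0.976066) / (-0.324) = -4.7163,   |z_1| = 4.7163.
  z_2 = (0.552 - 0.976066) / (-0.324) = 1.3088,   |z_2| = 1.3088.
Moduli of all roots: 4.7163, 1.3088.
All moduli strictly greater than 1? Yes.
Verdict: Stationary.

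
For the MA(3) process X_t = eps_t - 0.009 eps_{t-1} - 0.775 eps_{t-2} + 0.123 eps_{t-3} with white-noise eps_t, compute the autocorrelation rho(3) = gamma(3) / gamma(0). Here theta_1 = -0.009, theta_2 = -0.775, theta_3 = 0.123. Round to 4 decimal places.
\rho(3) = 0.0761

For an MA(q) process with theta_0 = 1, the autocovariance is
  gamma(k) = sigma^2 * sum_{i=0..q-k} theta_i * theta_{i+k},
and rho(k) = gamma(k) / gamma(0). Sigma^2 cancels.
  numerator   = (1)*(0.123) = 0.123.
  denominator = (1)^2 + (-0.009)^2 + (-0.775)^2 + (0.123)^2 = 1.615835.
  rho(3) = 0.123 / 1.615835 = 0.0761.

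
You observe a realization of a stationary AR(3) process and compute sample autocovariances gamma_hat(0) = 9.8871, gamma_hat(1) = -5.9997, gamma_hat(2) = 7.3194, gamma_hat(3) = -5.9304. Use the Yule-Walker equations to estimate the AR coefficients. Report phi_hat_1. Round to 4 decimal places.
\hat\phi_{1} = -0.1670

The Yule-Walker equations for an AR(p) process read, in matrix form,
  Gamma_p phi = r_p,   with   (Gamma_p)_{ij} = gamma(|i - j|),
                       (r_p)_i = gamma(i),   i,j = 1..p.
Substitute the sample gammas (Toeplitz matrix and right-hand side of size 3):
  Gamma_p = [[9.8871, -5.9997, 7.3194], [-5.9997, 9.8871, -5.9997], [7.3194, -5.9997, 9.8871]]
  r_p     = [-5.9997, 7.3194, -5.9304]
Written out (R1..R3):
  (R1) 9.8871 phi_1 - 5.9997 phi_2 + 7.3194 phi_3 = -5.9997
  (R2) -5.9997 phi_1 + 9.8871 phi_2 - 5.9997 phi_3 = 7.3194
  (R3) 7.3194 phi_1 - 5.9997 phi_2 + 9.8871 phi_3 = -5.9304
Gaussian elimination:
  R2 <- R2 - (-5.9997/9.8871) R1 = R2 - (-0.606821) R1:  6.246356 phi_2 - 1.558134 phi_3 = 3.678656
  R3 <- R3 - (7.3194/9.8871) R1 = R3 - (0.740298) R1:  -1.558134 phi_2 + 4.468563 phi_3 = -1.488834
  R3 <- R3 - (-1.558134/6.246356) R2 = R3 - (-0.249447) R2:  4.079891 phi_3 = -0.571205
Back-substitution:
  phi_hat_3 = -0.571205 / 4.079891 = -0.140005
  phi_hat_2 = (3.678656 - (-1.558134)(-0.140005)) / 6.246356 = 0.554005
  phi_hat_1 = (-5.9997 - (-5.9997)(0.554005) - (7.3194)(-0.140005)) / 9.8871 = -0.166994
So phi_hat = [-0.1670, 0.5540, -0.1400].
Therefore phi_hat_1 = -0.1670.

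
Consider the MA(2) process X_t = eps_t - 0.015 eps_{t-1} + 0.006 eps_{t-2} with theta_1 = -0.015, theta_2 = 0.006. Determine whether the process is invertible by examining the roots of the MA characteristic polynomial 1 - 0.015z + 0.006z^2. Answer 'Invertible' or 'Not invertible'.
\text{Invertible}

The MA(q) characteristic polynomial is P(z) = 1 - 0.015z + 0.006z^2.
Invertibility requires all roots to lie outside the unit circle, i.e. |z| > 1 for every root.
Set 1 + (-0.015) z + (0.006) z^2 = 0, i.e. a z^2 + b z + c = 0 with a = 0.006, b = -0.015, c = 1.
Discriminant D = b^2 - 4ac = (-0.015)^2 - 4*(0.006)*1 = 0.000225 - (0.024) = -0.023775.
D < 0, so the roots are the complex-conjugate pair z = (-b +/- i sqrt(-D)) / (2a) = 1.25 +/- 12.8493i.
For a conjugate pair |z|^2 = z * conj(z) = (product of roots) = c/a = 1/(0.006) = 166.666667, so |z| = sqrt(166.666667) = 12.9099 for both roots.
Moduli of all roots: 12.9099, 12.9099.
All moduli strictly greater than 1? Yes.
Verdict: Invertible.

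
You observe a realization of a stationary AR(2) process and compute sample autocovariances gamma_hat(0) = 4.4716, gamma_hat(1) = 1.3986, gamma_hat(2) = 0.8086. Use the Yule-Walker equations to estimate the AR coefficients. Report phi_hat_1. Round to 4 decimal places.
\hat\phi_{1} = 0.2840

The Yule-Walker equations for an AR(p) process read, in matrix form,
  Gamma_p phi = r_p,   with   (Gamma_p)_{ij} = gamma(|i - j|),
                       (r_p)_i = gamma(i),   i,j = 1..p.
Substitute the sample gammas (Toeplitz matrix and right-hand side of size 2):
  Gamma_p = [[4.4716, 1.3986], [1.3986, 4.4716]]
  r_p     = [1.3986, 0.8086]
Written out:
  4.4716 phi_1 + 1.3986 phi_2 = 1.3986
  1.3986 phi_1 + 4.4716 phi_2 = 0.8086
Solve by Cramer's rule:
  det = gamma(0)^2 - gamma(1)^2 = (4.4716)^2 - (1.3986)^2 = 19.99520656 - 1.95608196 = 18.0391246
  phi_hat_1 = [gamma(1) gamma(0) - gamma(1) gamma(2)] / det = [(1.3986)(4.4716) - (1.3986)(0.8086)] / 18.0391246 = 5.1230718 / 18.0391246 = 0.284
  phi_hat_2 = [gamma(0) gamma(2) - gamma(1)^2] / det = [(4.4716)(0.8086) - (1.3986)^2] / 18.0391246 = 1.6596538 / 18.0391246 = 0.092
So phi_hat = [0.2840, 0.0920].
Therefore phi_hat_1 = 0.2840.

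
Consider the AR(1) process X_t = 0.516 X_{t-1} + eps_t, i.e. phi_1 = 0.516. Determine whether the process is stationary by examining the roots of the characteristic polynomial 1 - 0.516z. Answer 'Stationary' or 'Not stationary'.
\text{Stationary}

The AR(p) characteristic polynomial is P(z) = 1 - 0.516z.
Stationarity requires all roots to lie outside the unit circle, i.e. |z| > 1 for every root.
This is linear in z: 1 + (-0.516) z = 0  =>  z = -1/(-0.516) = 1.937984,  |z| = 1.937984.
Moduli of all roots: 1.9380.
All moduli strictly greater than 1? Yes.
Verdict: Stationary.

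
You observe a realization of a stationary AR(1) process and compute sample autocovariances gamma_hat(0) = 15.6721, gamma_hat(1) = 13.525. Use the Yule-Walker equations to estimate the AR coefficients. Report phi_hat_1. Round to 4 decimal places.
\hat\phi_{1} = 0.8630

The Yule-Walker equations for an AR(p) process read, in matrix form,
  Gamma_p phi = r_p,   with   (Gamma_p)_{ij} = gamma(|i - j|),
                       (r_p)_i = gamma(i),   i,j = 1..p.
Substitute the sample gammas (Toeplitz matrix and right-hand side of size 1):
  Gamma_p = [[15.6721]]
  r_p     = [13.525]
With p = 1 this is the single equation gamma(0) phi_1 = gamma(1):
  phi_hat_1 = gamma(1) / gamma(0) = 13.525 / 15.6721 = 0.8630.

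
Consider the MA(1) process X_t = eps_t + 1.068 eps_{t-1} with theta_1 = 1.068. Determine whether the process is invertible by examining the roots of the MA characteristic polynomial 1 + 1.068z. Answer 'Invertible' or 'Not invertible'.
\text{Not invertible}

The MA(q) characteristic polynomial is P(z) = 1 + 1.068z.
Invertibility requires all roots to lie outside the unit circle, i.e. |z| > 1 for every root.
This is linear in z: 1 + (1.068) z = 0  =>  z = -1/(1.068) = -0.93633,  |z| = 0.93633.
Moduli of all roots: 0.9363.
All moduli strictly greater than 1? No.
Verdict: Not invertible.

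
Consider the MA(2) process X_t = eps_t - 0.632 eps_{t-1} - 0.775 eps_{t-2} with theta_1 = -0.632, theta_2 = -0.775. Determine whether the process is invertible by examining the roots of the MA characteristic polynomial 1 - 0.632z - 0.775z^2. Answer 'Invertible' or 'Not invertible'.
\text{Not invertible}

The MA(q) characteristic polynomial is P(z) = 1 - 0.632z - 0.775z^2.
Invertibility requires all roots to lie outside the unit circle, i.e. |z| > 1 for every root.
Set 1 + (-0.632) z + (-0.775) z^2 = 0, i.e. a z^2 + b z + c = 0 with a = -0.775, b = -0.632, c = 1.
Discriminant D = b^2 - 4ac = (-0.632)^2 - 4*(-0.775)*1 = 0.399424 - (-3.1) = 3.499424.
D >= 0, so the roots are real: z = (-b +/- sqrt(D)) / (2a) = (0.632 +/- 1.870675) / (-1.55).
  z_1 = (0.632 + 1.870675) / (-1.55) = -1.6146,   |z_1| = 1.6146.
  z_2 = (0.632 - 1.870675) / (-1.55) = 0.7991,   |z_2| = 0.7991.
Moduli of all roots: 1.6146, 0.7991.
All moduli strictly greater than 1? No.
Verdict: Not invertible.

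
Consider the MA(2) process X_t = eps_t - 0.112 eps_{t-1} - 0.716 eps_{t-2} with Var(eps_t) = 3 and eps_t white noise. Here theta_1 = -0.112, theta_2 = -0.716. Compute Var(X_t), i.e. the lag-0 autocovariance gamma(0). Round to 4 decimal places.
\gamma(0) = 4.5756

For an MA(q) process X_t = eps_t + sum_i theta_i eps_{t-i} with
Var(eps_t) = sigma^2, the variance is
  gamma(0) = sigma^2 * (1 + sum_i theta_i^2).
  sum_i theta_i^2 = (-0.112)^2 + (-0.716)^2 = 0.012544 + 0.512656 = 0.5252.
  gamma(0) = 3 * (1 + 0.5252) = 3 * 1.5252 = 4.5756.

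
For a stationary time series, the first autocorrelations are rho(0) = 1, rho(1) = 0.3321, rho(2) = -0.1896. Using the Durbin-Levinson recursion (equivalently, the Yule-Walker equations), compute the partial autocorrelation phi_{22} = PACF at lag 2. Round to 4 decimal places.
\phi_{22} = -0.3371

The PACF at lag k is phi_{kk}, the last component of the solution
to the Yule-Walker system G_k phi = r_k where
  (G_k)_{ij} = rho(|i - j|), (r_k)_i = rho(i), i,j = 1..k.
Equivalently, Durbin-Levinson gives phi_{kk} iteratively:
  phi_{11} = rho(1)
  phi_{kk} = [rho(k) - sum_{j=1..k-1} phi_{k-1,j} rho(k-j)]
            / [1 - sum_{j=1..k-1} phi_{k-1,j} rho(j)],
  phi_{k,j} = phi_{k-1,j} - phi_{kk} phi_{k-1,k-j},  j = 1..k-1.
Step k = 1:
  phi_11 = rho(1) = 0.3321.
Step k = 2:
  phi_22 = [rho(2) - phi_11 rho(1)] / [1 - phi_11 rho(1)] = [-0.1896 - (0.3321)(0.3321)] / [1 - (0.3321)(0.3321)]
         = -0.29989041 / 0.88970959 = -0.3371.
Therefore phi_{22} = -0.3371.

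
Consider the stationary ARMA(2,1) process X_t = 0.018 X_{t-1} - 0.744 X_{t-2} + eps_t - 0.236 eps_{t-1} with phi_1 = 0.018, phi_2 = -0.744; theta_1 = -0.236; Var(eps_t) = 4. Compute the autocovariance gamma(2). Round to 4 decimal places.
\gamma(2) = -7.0132

Multiply the model equation by X_{t-k} and take expectations. With theta_0 = psi_0 = 1 and psi_j the MA(infinity) weights, this gives
  gamma(k) - sum_i phi_i gamma(k-i) = c_k,
  c_k = sigma^2 * sum_{j=k..q} theta_j psi_{j-k}   (c_k = 0 for k > q),
using gamma(-m) = gamma(m).
psi-weights needed (psi_j = theta_j + sum_i phi_i psi_{j-i}):
  psi_1 = theta_1 + phi_1 = -0.236 + (0.018) = -0.218
Right-hand sides:
  c_0 = sigma^2 (1 + theta_1 psi_1) = 4 * (1 + (-0.236)(-0.218)) = 4 * 1.051448 = 4.205792
  c_1 = sigma^2 theta_1 = 4 * (-0.236) = -0.944
  c_2 = 0
Equations for k = 0, 1, 2 (AR order 2, c_2 = 0):
  (E0) gamma(0) = phi_1 gamma(1) + phi_2 gamma(2) + c_0
  (E1) gamma(1) = phi_1 gamma(0) + phi_2 gamma(1) + c_1
  (E2) gamma(2) = phi_1 gamma(1) + phi_2 gamma(0)
From (E1): gamma(1) = A gamma(0) + B with
  A = phi_1 / (1 - phi_2) = 0.018 / 1.744 = 0.010321,   B = c_1 / (1 - phi_2) = -0.944 / 1.744 = -0.541284.
Insert (E2) into (E0): gamma(0) (1 - phi_2^2) = phi_1 (1 + phi_2) gamma(1) + c_0.
  phi_1 (1 + phi_2) = (0.018)(0.256) = 0.004608,   1 - phi_2^2 = 0.446464.
Replace gamma(1) by A gamma(0) + B and collect gamma(0):
  gamma(0) [0.446464 - (0.004608)(0.010321)] = (0.004608)(-0.541284) + 4.205792
  gamma(0) * 0.446416 = 4.203298
  gamma(0) = 4.203298 / 0.446416 = 9.415643.
  gamma(1) = A gamma(0) + B = (0.010321)(9.415643) + (-0.541284) = -0.444105.
  gamma(2) = phi_1 gamma(1) + phi_2 gamma(0) = (0.018)(-0.444105) + (-0.744)(9.415643) = -7.013232.
Therefore gamma(2) = -7.0132 (to 4 decimal places).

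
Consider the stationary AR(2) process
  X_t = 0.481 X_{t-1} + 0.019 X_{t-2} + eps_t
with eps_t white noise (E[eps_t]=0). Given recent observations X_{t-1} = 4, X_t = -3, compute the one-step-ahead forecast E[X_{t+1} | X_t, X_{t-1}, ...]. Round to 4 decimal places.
E[X_{t+1} \mid \mathcal F_t] = -1.3670

For an AR(p) model X_t = c + sum_i phi_i X_{t-i} + eps_t, the
one-step-ahead conditional mean is
  E[X_{t+1} | X_t, ...] = c + sum_i phi_i X_{t+1-i}.
Substitute known values:
  E[X_{t+1} | ...] = (0.481) * (-3) + (0.019) * (4)
                   = -1.3670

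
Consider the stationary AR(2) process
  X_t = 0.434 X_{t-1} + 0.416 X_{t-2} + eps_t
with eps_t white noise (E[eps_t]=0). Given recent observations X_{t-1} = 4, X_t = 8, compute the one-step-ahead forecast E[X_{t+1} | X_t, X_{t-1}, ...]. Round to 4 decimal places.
E[X_{t+1} \mid \mathcal F_t] = 5.1360

For an AR(p) model X_t = c + sum_i phi_i X_{t-i} + eps_t, the
one-step-ahead conditional mean is
  E[X_{t+1} | X_t, ...] = c + sum_i phi_i X_{t+1-i}.
Substitute known values:
  E[X_{t+1} | ...] = (0.434) * (8) + (0.416) * (4)
                   = 5.1360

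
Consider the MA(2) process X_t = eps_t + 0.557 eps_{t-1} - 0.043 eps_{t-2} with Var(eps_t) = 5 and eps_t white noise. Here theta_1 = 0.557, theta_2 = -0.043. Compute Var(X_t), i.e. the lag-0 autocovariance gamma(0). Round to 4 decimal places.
\gamma(0) = 6.5605

For an MA(q) process X_t = eps_t + sum_i theta_i eps_{t-i} with
Var(eps_t) = sigma^2, the variance is
  gamma(0) = sigma^2 * (1 + sum_i theta_i^2).
  sum_i theta_i^2 = (0.557)^2 + (-0.043)^2 = 0.310249 + 0.001849 = 0.312098.
  gamma(0) = 5 * (1 + 0.312098) = 5 * 1.312098 = 6.56049, which rounds to 6.5605.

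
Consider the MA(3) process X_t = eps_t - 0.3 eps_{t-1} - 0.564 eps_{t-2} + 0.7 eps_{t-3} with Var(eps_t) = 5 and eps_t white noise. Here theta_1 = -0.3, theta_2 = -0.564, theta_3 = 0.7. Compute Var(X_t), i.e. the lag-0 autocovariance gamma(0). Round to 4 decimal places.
\gamma(0) = 9.4905

For an MA(q) process X_t = eps_t + sum_i theta_i eps_{t-i} with
Var(eps_t) = sigma^2, the variance is
  gamma(0) = sigma^2 * (1 + sum_i theta_i^2).
  sum_i theta_i^2 = (-0.3)^2 + (-0.564)^2 + (0.7)^2 = 0.09 + 0.318096 + 0.49 = 0.898096.
  gamma(0) = 5 * (1 + 0.898096) = 5 * 1.898096 = 9.49048, which rounds to 9.4905.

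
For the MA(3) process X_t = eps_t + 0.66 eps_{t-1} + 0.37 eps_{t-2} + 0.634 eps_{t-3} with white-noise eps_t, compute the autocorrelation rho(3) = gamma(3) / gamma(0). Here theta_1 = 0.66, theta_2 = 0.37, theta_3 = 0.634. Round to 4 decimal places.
\rho(3) = 0.3211

For an MA(q) process with theta_0 = 1, the autocovariance is
  gamma(k) = sigma^2 * sum_{i=0..q-k} theta_i * theta_{i+k},
and rho(k) = gamma(k) / gamma(0). Sigma^2 cancels.
  numerator   = (1)*(0.634) = 0.634.
  denominator = (1)^2 + (0.66)^2 + (0.37)^2 + (0.634)^2 = 1.974456.
  rho(3) = 0.634 / 1.974456 = 0.3211.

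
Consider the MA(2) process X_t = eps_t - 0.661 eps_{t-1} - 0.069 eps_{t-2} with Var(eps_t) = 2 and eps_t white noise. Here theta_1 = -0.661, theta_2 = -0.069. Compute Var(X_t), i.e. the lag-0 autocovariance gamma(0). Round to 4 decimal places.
\gamma(0) = 2.8834

For an MA(q) process X_t = eps_t + sum_i theta_i eps_{t-i} with
Var(eps_t) = sigma^2, the variance is
  gamma(0) = sigma^2 * (1 + sum_i theta_i^2).
  sum_i theta_i^2 = (-0.661)^2 + (-0.069)^2 = 0.436921 + 0.004761 = 0.441682.
  gamma(0) = 2 * (1 + 0.441682) = 2 * 1.441682 = 2.883364, which rounds to 2.8834.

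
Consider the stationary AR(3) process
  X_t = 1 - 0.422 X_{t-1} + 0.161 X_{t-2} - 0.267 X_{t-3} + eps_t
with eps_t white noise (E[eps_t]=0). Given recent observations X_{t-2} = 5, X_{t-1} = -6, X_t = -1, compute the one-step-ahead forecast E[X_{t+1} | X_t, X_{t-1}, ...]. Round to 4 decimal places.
E[X_{t+1} \mid \mathcal F_t] = -0.8790

For an AR(p) model X_t = c + sum_i phi_i X_{t-i} + eps_t, the
one-step-ahead conditional mean is
  E[X_{t+1} | X_t, ...] = c + sum_i phi_i X_{t+1-i}.
Substitute known values:
  E[X_{t+1} | ...] = 1 + (-0.422) * (-1) + (0.161) * (-6) + (-0.267) * (5)
                   = -0.8790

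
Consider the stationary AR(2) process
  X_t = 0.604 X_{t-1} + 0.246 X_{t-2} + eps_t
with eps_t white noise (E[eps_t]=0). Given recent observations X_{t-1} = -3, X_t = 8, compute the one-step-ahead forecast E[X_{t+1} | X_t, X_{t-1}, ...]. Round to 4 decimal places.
E[X_{t+1} \mid \mathcal F_t] = 4.0940

For an AR(p) model X_t = c + sum_i phi_i X_{t-i} + eps_t, the
one-step-ahead conditional mean is
  E[X_{t+1} | X_t, ...] = c + sum_i phi_i X_{t+1-i}.
Substitute known values:
  E[X_{t+1} | ...] = (0.604) * (8) + (0.246) * (-3)
                   = 4.0940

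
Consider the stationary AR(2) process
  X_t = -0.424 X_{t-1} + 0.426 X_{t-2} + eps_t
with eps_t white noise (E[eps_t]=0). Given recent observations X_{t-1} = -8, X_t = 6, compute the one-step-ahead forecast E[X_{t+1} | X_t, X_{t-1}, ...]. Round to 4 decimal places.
E[X_{t+1} \mid \mathcal F_t] = -5.9520

For an AR(p) model X_t = c + sum_i phi_i X_{t-i} + eps_t, the
one-step-ahead conditional mean is
  E[X_{t+1} | X_t, ...] = c + sum_i phi_i X_{t+1-i}.
Substitute known values:
  E[X_{t+1} | ...] = (-0.424) * (6) + (0.426) * (-8)
                   = -5.9520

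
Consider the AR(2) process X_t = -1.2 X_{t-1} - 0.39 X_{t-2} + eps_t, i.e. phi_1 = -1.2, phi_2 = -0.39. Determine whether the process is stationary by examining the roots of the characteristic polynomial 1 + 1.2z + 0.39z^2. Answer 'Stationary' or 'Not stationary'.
\text{Stationary}

The AR(p) characteristic polynomial is P(z) = 1 + 1.2z + 0.39z^2.
Stationarity requires all roots to lie outside the unit circle, i.e. |z| > 1 for every root.
Set 1 + (1.2) z + (0.39) z^2 = 0, i.e. a z^2 + b z + c = 0 with a = 0.39, b = 1.2, c = 1.
Discriminant D = b^2 - 4ac = (1.2)^2 - 4*(0.39)*1 = 1.44 - (1.56) = -0.12.
D < 0, so the roots are the complex-conjugate pair z = (-b +/- i sqrt(-D)) / (2a) = -1.5385 +/- 0.4441i.
For a conjugate pair |z|^2 = z * conj(z) = (product of roots) = c/a = 1/(0.39) = 2.564103, so |z| = sqrt(2.564103) = 1.6013 for both roots.
Moduli of all roots: 1.6013, 1.6013.
All moduli strictly greater than 1? Yes.
Verdict: Stationary.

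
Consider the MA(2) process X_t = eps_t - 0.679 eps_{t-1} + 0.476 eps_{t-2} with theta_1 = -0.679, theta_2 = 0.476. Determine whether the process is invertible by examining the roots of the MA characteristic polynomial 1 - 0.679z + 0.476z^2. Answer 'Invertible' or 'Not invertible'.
\text{Invertible}

The MA(q) characteristic polynomial is P(z) = 1 - 0.679z + 0.476z^2.
Invertibility requires all roots to lie outside the unit circle, i.e. |z| > 1 for every root.
Set 1 + (-0.679) z + (0.476) z^2 = 0, i.e. a z^2 + b z + c = 0 with a = 0.476, b = -0.679, c = 1.
Discriminant D = b^2 - 4ac = (-0.679)^2 - 4*(0.476)*1 = 0.461041 - (1.904) = -1.442959.
D < 0, so the roots are the complex-conjugate pair z = (-b +/- i sqrt(-D)) / (2a) = 0.7132 +/- 1.2618i.
For a conjugate pair |z|^2 = z * conj(z) = (product of roots) = c/a = 1/(0.476) = 2.10084, so |z| = sqrt(2.10084) = 1.4494 for both roots.
Moduli of all roots: 1.4494, 1.4494.
All moduli strictly greater than 1? Yes.
Verdict: Invertible.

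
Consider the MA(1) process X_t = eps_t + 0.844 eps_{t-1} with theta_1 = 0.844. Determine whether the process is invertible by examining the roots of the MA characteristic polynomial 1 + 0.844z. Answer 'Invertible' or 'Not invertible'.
\text{Invertible}

The MA(q) characteristic polynomial is P(z) = 1 + 0.844z.
Invertibility requires all roots to lie outside the unit circle, i.e. |z| > 1 for every root.
This is linear in z: 1 + (0.844) z = 0  =>  z = -1/(0.844) = -1.184834,  |z| = 1.184834.
Moduli of all roots: 1.1848.
All moduli strictly greater than 1? Yes.
Verdict: Invertible.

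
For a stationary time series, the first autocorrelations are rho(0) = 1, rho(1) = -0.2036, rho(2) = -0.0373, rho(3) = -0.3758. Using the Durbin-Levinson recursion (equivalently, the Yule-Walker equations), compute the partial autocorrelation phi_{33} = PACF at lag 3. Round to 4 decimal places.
\phi_{33} = -0.4209

The PACF at lag k is phi_{kk}, the last component of the solution
to the Yule-Walker system G_k phi = r_k where
  (G_k)_{ij} = rho(|i - j|), (r_k)_i = rho(i), i,j = 1..k.
Equivalently, Durbin-Levinson gives phi_{kk} iteratively:
  phi_{11} = rho(1)
  phi_{kk} = [rho(k) - sum_{j=1..k-1} phi_{k-1,j} rho(k-j)]
            / [1 - sum_{j=1..k-1} phi_{k-1,j} rho(j)],
  phi_{k,j} = phi_{k-1,j} - phi_{kk} phi_{k-1,k-j},  j = 1..k-1.
Step k = 1:
  phi_11 = rho(1) = -0.2036.
Step k = 2:
  phi_22 = [rho(2) - phi_11 rho(1)] / [1 - phi_11 rho(1)] = [-0.0373 - (-0.2036)(-0.2036)] / [1 - (-0.2036)(-0.2036)]
         = -0.07875296 / 0.95854704 = -0.082159.
  Update: phi_21 = phi_11 - phi_22 phi_11 = -0.2036 - (-0.082159)(-0.2036) = -0.220328.
Step k = 3:
  phi_33 = [rho(3) - phi_21 rho(2) - phi_22 rho(1)] / [1 - phi_21 rho(1) - phi_22 rho(2)]
    numerator   = -0.3758 - (-0.220328)(-0.0373) - (-0.082159)(-0.2036) = -0.40074572
    denominator = 1 - (-0.220328)(-0.2036) - (-0.082159)(-0.0373) = 0.9520768
  phi_33 = -0.40074572 / 0.9520768 = -0.4209.
Therefore phi_{33} = -0.4209.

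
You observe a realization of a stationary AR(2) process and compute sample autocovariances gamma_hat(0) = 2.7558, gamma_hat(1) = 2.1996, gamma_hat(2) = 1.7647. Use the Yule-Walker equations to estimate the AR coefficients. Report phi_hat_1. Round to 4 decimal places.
\hat\phi_{1} = 0.7910

The Yule-Walker equations for an AR(p) process read, in matrix form,
  Gamma_p phi = r_p,   with   (Gamma_p)_{ij} = gamma(|i - j|),
                       (r_p)_i = gamma(i),   i,j = 1..p.
Substitute the sample gammas (Toeplitz matrix and right-hand side of size 2):
  Gamma_p = [[2.7558, 2.1996], [2.1996, 2.7558]]
  r_p     = [2.1996, 1.7647]
Written out:
  2.7558 phi_1 + 2.1996 phi_2 = 2.1996
  2.1996 phi_1 + 2.7558 phi_2 = 1.7647
Solve by Cramer's rule:
  det = gamma(0)^2 - gamma(1)^2 = (2.7558)^2 - (2.1996)^2 = 7.59443364 - 4.83824016 = 2.75619348
  phi_hat_1 = [gamma(1) gamma(0) - gamma(1) gamma(2)] / det = [(2.1996)(2.7558) - (2.1996)(1.7647)] / 2.75619348 = 2.18002356 / 2.75619348 = 0.791
  phi_hat_2 = [gamma(0) gamma(2) - gamma(1)^2] / det = [(2.7558)(1.7647) - (2.1996)^2] / 2.75619348 = 0.0249201 / 2.75619348 = 0.009
So phi_hat = [0.7910, 0.0090].
Therefore phi_hat_1 = 0.7910.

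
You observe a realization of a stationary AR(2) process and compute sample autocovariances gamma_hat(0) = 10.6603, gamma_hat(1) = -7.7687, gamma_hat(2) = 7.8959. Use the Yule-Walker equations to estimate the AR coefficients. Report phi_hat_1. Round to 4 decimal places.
\hat\phi_{1} = -0.4030

The Yule-Walker equations for an AR(p) process read, in matrix form,
  Gamma_p phi = r_p,   with   (Gamma_p)_{ij} = gamma(|i - j|),
                       (r_p)_i = gamma(i),   i,j = 1..p.
Substitute the sample gammas (Toeplitz matrix and right-hand side of size 2):
  Gamma_p = [[10.6603, -7.7687], [-7.7687, 10.6603]]
  r_p     = [-7.7687, 7.8959]
Written out:
  10.6603 phi_1 - 7.7687 phi_2 = -7.7687
  -7.7687 phi_1 + 10.6603 phi_2 = 7.8959
Solve by Cramer's rule:
  det = gamma(0)^2 - gamma(1)^2 = (10.6603)^2 - (-7.7687)^2 = 113.64199609 - 60.35269969 = 53.2892964
  phi_hat_1 = [gamma(1) gamma(0) - gamma(1) gamma(2)] / det = [(-7.7687)(10.6603) - (-7.7687)(7.8959)] / 53.2892964 = -21.47579428 / 53.2892964 = -0.403
  phi_hat_2 = [gamma(0) gamma(2) - gamma(1)^2] / det = [(10.6603)(7.8959) - (-7.7687)^2] / 53.2892964 = 23.81996308 / 53.2892964 = 0.447
So phi_hat = [-0.4030, 0.4470].
Therefore phi_hat_1 = -0.4030.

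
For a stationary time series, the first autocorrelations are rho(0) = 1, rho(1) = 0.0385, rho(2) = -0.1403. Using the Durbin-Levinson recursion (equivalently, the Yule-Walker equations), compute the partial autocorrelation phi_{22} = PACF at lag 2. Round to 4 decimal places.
\phi_{22} = -0.1420

The PACF at lag k is phi_{kk}, the last component of the solution
to the Yule-Walker system G_k phi = r_k where
  (G_k)_{ij} = rho(|i - j|), (r_k)_i = rho(i), i,j = 1..k.
Equivalently, Durbin-Levinson gives phi_{kk} iteratively:
  phi_{11} = rho(1)
  phi_{kk} = [rho(k) - sum_{j=1..k-1} phi_{k-1,j} rho(k-j)]
            / [1 - sum_{j=1..k-1} phi_{k-1,j} rho(j)],
  phi_{k,j} = phi_{k-1,j} - phi_{kk} phi_{k-1,k-j},  j = 1..k-1.
Step k = 1:
  phi_11 = rho(1) = 0.0385.
Step k = 2:
  phi_22 = [rho(2) - phi_11 rho(1)] / [1 - phi_11 rho(1)] = [-0.1403 - (0.0385)(0.0385)] / [1 - (0.0385)(0.0385)]
         = -0.14178225 / 0.99851775 = -0.142.
Therefore phi_{22} = -0.1420.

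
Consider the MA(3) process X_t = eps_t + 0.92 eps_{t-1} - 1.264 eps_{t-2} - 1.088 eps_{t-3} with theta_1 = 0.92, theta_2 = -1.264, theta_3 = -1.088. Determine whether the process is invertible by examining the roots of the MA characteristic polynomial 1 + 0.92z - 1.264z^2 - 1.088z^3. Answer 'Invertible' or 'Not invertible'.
\text{Not invertible}

The MA(q) characteristic polynomial is P(z) = 1 + 0.92z - 1.264z^2 - 1.088z^3.
Invertibility requires all roots to lie outside the unit circle, i.e. |z| > 1 for every root.
Degree 3: look for a simple real root z0 first, then factor out (1 - z/z0) and solve the remaining quadratic.
Testing z0 = -1.25: P(-1.25) = 1 + (0.92)(-1.25) + (-1.264)(-1.25)^2 + (-1.088)(-1.25)^3
  = 1 + (-1.15) + (-1.975) + (2.125) = 0.  So z_0 = -1.25 is a root, |z_0| = 1.25.
Divide out the factor (1 + 0.8 z) = (1 - z/z0) (since 1/z0 = -0.8):
  P(z) = (1 + 0.8 z)(1 + (0.12) z + (-1.36) z^2)
  [check: z-coef 0.12 - (-0.8) = 0.92; z^2-coef -1.36 - (-0.8)(0.12) = -1.264; z^3-coef -(-0.8)(-1.36) = -1.088.]
Remaining roots from the quadratic factor 1 + (0.12) z + (-1.36) z^2:
  Set 1 + (0.12) z + (-1.36) z^2 = 0, i.e. a z^2 + b z + c = 0 with a = -1.36, b = 0.12, c = 1.
  Discriminant D = b^2 - 4ac = (0.12)^2 - 4*(-1.36)*1 = 0.0144 - (-5.44) = 5.4544.
  D >= 0, so the roots are real: z = (-b +/- sqrt(D)) / (2a) = (-0.12 +/- 2.335466) / (-2.72).
    z_1 = (-0.12 + 2.335466) / (-2.72) = -0.8145,   |z_1| = 0.8145.
    z_2 = (-0.12 - 2.335466) / (-2.72) = 0.9027,   |z_2| = 0.9027.
Moduli of all roots: 1.2500, 0.8145, 0.9027.
All moduli strictly greater than 1? No.
Verdict: Not invertible.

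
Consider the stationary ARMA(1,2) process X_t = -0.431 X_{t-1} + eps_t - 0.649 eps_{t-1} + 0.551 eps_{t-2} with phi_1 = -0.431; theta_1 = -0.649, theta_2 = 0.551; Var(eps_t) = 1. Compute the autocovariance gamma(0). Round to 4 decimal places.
\gamma(0) = 3.4354

Multiply the model equation by X_{t-k} and take expectations. With theta_0 = psi_0 = 1 and psi_j the MA(infinity) weights, this gives
  gamma(k) - sum_i phi_i gamma(k-i) = c_k,
  c_k = sigma^2 * sum_{j=k..q} theta_j psi_{j-k}   (c_k = 0 for k > q),
using gamma(-m) = gamma(m).
psi-weights needed (psi_j = theta_j + sum_i phi_i psi_{j-i}):
  psi_1 = theta_1 + phi_1 = -0.649 + (-0.431) = -1.08
  psi_2 = theta_2 + phi_1 psi_1 = 0.551 + (-0.431)(-1.08) = 1.01648
Right-hand sides:
  c_0 = sigma^2 (1 + theta_1 psi_1 + theta_2 psi_2) = 1 * (1 + (-0.649)(-1.08) + (0.551)(1.01648)) = 1 * 2.261 = 2.261
  c_1 = sigma^2 (theta_1 + theta_2 psi_1) = 1 * (-0.649 + (0.551)(-1.08)) = -1.24408
  c_2 = sigma^2 theta_2 = 1 * (0.551) = 0.551
Equations for k = 0 and k = 1 (AR order 1):
  gamma(0) = phi_1 gamma(1) + c_0
  gamma(1) = phi_1 gamma(0) + c_1
Substituting the second into the first: gamma(0) (1 - phi_1^2) = c_0 + phi_1 c_1, so
  gamma(0) = (c_0 + phi_1 c_1) / (1 - phi_1^2) = (2.261 + (-0.431)(-1.24408)) / (1 - (-0.431)^2) = 2.797199 / 0.814239 = 3.435354.
Therefore gamma(0) = 3.4354 (to 4 decimal places).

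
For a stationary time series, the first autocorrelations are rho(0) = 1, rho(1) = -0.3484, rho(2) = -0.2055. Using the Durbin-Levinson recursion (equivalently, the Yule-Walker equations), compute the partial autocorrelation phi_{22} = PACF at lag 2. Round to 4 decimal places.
\phi_{22} = -0.3720

The PACF at lag k is phi_{kk}, the last component of the solution
to the Yule-Walker system G_k phi = r_k where
  (G_k)_{ij} = rho(|i - j|), (r_k)_i = rho(i), i,j = 1..k.
Equivalently, Durbin-Levinson gives phi_{kk} iteratively:
  phi_{11} = rho(1)
  phi_{kk} = [rho(k) - sum_{j=1..k-1} phi_{k-1,j} rho(k-j)]
            / [1 - sum_{j=1..k-1} phi_{k-1,j} rho(j)],
  phi_{k,j} = phi_{k-1,j} - phi_{kk} phi_{k-1,k-j},  j = 1..k-1.
Step k = 1:
  phi_11 = rho(1) = -0.3484.
Step k = 2:
  phi_22 = [rho(2) - phi_11 rho(1)] / [1 - phi_11 rho(1)] = [-0.2055 - (-0.3484)(-0.3484)] / [1 - (-0.3484)(-0.3484)]
         = -0.32688256 / 0.87861744 = -0.372.
Therefore phi_{22} = -0.3720.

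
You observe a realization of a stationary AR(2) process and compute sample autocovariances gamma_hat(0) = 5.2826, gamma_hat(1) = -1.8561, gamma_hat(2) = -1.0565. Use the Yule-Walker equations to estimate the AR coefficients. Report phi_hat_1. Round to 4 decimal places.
\hat\phi_{1} = -0.4810

The Yule-Walker equations for an AR(p) process read, in matrix form,
  Gamma_p phi = r_p,   with   (Gamma_p)_{ij} = gamma(|i - j|),
                       (r_p)_i = gamma(i),   i,j = 1..p.
Substitute the sample gammas (Toeplitz matrix and right-hand side of size 2):
  Gamma_p = [[5.2826, -1.8561], [-1.8561, 5.2826]]
  r_p     = [-1.8561, -1.0565]
Written out:
  5.2826 phi_1 - 1.8561 phi_2 = -1.8561
  -1.8561 phi_1 + 5.2826 phi_2 = -1.0565
Solve by Cramer's rule:
  det = gamma(0)^2 - gamma(1)^2 = (5.2826)^2 - (-1.8561)^2 = 27.90586276 - 3.44510721 = 24.46075555
  phi_hat_1 = [gamma(1) gamma(0) - gamma(1) gamma(2)] / det = [(-1.8561)(5.2826) - (-1.8561)(-1.0565)] / 24.46075555 = -11.76600351 / 24.46075555 = -0.481
  phi_hat_2 = [gamma(0) gamma(2) - gamma(1)^2] / det = [(5.2826)(-1.0565) - (-1.8561)^2] / 24.46075555 = -9.02617411 / 24.46075555 = -0.369
So phi_hat = [-0.4810, -0.3690].
Therefore phi_hat_1 = -0.4810.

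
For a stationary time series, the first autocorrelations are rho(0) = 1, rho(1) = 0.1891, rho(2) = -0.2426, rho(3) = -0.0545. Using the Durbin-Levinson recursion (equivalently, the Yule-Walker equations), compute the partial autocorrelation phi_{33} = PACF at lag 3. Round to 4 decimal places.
\phi_{33} = 0.0670

The PACF at lag k is phi_{kk}, the last component of the solution
to the Yule-Walker system G_k phi = r_k where
  (G_k)_{ij} = rho(|i - j|), (r_k)_i = rho(i), i,j = 1..k.
Equivalently, Durbin-Levinson gives phi_{kk} iteratively:
  phi_{11} = rho(1)
  phi_{kk} = [rho(k) - sum_{j=1..k-1} phi_{k-1,j} rho(k-j)]
            / [1 - sum_{j=1..k-1} phi_{k-1,j} rho(j)],
  phi_{k,j} = phi_{k-1,j} - phi_{kk} phi_{k-1,k-j},  j = 1..k-1.
Step k = 1:
  phi_11 = rho(1) = 0.1891.
Step k = 2:
  phi_22 = [rho(2) - phi_11 rho(1)] / [1 - phi_11 rho(1)] = [-0.2426 - (0.1891)(0.1891)] / [1 - (0.1891)(0.1891)]
         = -0.27835881 / 0.96424119 = -0.288682.
  Update: phi_21 = phi_11 - phi_22 phi_11 = 0.1891 - (-0.288682)(0.1891) = 0.24369.
Step k = 3:
  phi_33 = [rho(3) - phi_21 rho(2) - phi_22 rho(1)] / [1 - phi_21 rho(1) - phi_22 rho(2)]
    numerator   = -0.0545 - (0.24369)(-0.2426) - (-0.288682)(0.1891) = 0.05920884
    denominator = 1 - (0.24369)(0.1891) - (-0.288682)(-0.2426) = 0.88388409
  phi_33 = 0.05920884 / 0.88388409 = 0.067.
Therefore phi_{33} = 0.0670.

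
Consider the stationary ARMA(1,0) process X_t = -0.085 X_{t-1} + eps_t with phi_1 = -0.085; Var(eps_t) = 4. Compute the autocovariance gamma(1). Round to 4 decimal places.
\gamma(1) = -0.3425

Multiply the model equation by X_{t-k} and take expectations. With theta_0 = psi_0 = 1 and psi_j the MA(infinity) weights, this gives
  gamma(k) - sum_i phi_i gamma(k-i) = c_k,
  c_k = sigma^2 * sum_{j=k..q} theta_j psi_{j-k}   (c_k = 0 for k > q),
using gamma(-m) = gamma(m).
Pure AR (q = 0): c_0 = sigma^2 = 4, c_k = 0 for k >= 1.
Equations for k = 0 and k = 1 (AR order 1):
  gamma(0) = phi_1 gamma(1) + c_0
  gamma(1) = phi_1 gamma(0) + c_1
Substituting the second into the first: gamma(0) (1 - phi_1^2) = c_0 + phi_1 c_1, so
  gamma(0) = c_0 / (1 - phi_1^2) = 4 / (1 - (-0.085)^2) = 4 / 0.992775 = 4.02911.
  gamma(1) = phi_1 gamma(0) = (-0.085)(4.02911) = -0.342474.
Therefore gamma(1) = -0.3425 (to 4 decimal places).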